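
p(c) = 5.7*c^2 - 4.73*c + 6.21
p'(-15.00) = -175.73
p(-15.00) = 1359.66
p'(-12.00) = -141.53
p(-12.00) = 883.77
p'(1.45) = 11.80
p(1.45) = 11.34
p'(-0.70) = -12.71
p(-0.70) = 12.31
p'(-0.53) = -10.77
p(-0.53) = 10.32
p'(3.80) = 38.59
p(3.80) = 70.54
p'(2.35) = 22.06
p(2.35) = 26.57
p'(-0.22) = -7.24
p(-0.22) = 7.53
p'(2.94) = 28.79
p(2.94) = 41.57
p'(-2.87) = -37.45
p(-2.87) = 66.74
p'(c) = 11.4*c - 4.73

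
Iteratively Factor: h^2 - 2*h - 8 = (h + 2)*(h - 4)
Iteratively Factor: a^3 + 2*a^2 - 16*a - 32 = (a + 2)*(a^2 - 16) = (a - 4)*(a + 2)*(a + 4)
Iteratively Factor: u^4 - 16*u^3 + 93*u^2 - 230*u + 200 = (u - 5)*(u^3 - 11*u^2 + 38*u - 40) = (u - 5)^2*(u^2 - 6*u + 8) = (u - 5)^2*(u - 2)*(u - 4)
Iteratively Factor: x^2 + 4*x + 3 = (x + 1)*(x + 3)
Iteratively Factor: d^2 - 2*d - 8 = (d - 4)*(d + 2)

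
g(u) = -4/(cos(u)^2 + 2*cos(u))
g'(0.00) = 0.00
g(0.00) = -1.33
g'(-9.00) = 0.30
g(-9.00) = 4.03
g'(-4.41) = -20.87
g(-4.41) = 7.89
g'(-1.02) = 5.95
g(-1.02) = -3.03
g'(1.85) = -24.67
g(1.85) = 8.42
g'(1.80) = -37.11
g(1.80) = 9.93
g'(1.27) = -21.40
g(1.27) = -5.88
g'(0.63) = -1.66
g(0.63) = -1.76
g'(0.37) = -0.75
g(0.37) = -1.46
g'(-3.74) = -0.83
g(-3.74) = 4.12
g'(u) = -4*(2*sin(u)*cos(u) + 2*sin(u))/(cos(u)^2 + 2*cos(u))^2 = -(8*sin(u)/cos(u)^2 + 8*tan(u))/(cos(u) + 2)^2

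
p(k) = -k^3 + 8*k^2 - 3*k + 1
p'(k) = -3*k^2 + 16*k - 3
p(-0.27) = 2.41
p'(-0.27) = -7.54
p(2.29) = 24.07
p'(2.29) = 17.91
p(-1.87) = 41.12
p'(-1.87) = -43.41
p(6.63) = 41.33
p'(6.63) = -28.79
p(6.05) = 54.22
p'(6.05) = -16.01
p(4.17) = 55.09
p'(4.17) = 11.55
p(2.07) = 20.20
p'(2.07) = 17.27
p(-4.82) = 313.30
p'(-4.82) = -149.82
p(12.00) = -611.00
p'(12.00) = -243.00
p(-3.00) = 109.00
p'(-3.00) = -78.00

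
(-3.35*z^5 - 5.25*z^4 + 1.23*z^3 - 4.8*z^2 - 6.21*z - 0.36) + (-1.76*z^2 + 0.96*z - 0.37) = -3.35*z^5 - 5.25*z^4 + 1.23*z^3 - 6.56*z^2 - 5.25*z - 0.73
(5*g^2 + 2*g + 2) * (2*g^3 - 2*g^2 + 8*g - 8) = 10*g^5 - 6*g^4 + 40*g^3 - 28*g^2 - 16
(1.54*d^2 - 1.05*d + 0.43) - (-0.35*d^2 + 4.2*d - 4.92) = 1.89*d^2 - 5.25*d + 5.35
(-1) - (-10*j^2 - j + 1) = 10*j^2 + j - 2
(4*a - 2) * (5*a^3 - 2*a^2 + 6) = 20*a^4 - 18*a^3 + 4*a^2 + 24*a - 12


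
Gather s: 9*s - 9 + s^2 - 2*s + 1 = s^2 + 7*s - 8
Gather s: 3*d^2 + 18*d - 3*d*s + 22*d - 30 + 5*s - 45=3*d^2 + 40*d + s*(5 - 3*d) - 75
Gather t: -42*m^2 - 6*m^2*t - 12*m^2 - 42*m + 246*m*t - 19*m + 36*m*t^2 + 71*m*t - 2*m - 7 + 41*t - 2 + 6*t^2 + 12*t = -54*m^2 - 63*m + t^2*(36*m + 6) + t*(-6*m^2 + 317*m + 53) - 9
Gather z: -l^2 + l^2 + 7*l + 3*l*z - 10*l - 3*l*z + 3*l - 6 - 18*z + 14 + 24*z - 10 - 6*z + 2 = 0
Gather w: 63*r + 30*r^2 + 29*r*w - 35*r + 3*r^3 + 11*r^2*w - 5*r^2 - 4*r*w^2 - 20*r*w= 3*r^3 + 25*r^2 - 4*r*w^2 + 28*r + w*(11*r^2 + 9*r)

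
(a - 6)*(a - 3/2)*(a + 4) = a^3 - 7*a^2/2 - 21*a + 36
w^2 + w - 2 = (w - 1)*(w + 2)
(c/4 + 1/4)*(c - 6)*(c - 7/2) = c^3/4 - 17*c^2/8 + 23*c/8 + 21/4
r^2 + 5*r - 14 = (r - 2)*(r + 7)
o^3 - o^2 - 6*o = o*(o - 3)*(o + 2)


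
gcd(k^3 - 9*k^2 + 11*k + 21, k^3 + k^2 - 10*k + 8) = 1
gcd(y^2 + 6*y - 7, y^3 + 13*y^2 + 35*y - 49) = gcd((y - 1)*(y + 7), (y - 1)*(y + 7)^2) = y^2 + 6*y - 7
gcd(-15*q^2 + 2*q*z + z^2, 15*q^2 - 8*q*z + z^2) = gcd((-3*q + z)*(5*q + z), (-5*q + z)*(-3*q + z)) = -3*q + z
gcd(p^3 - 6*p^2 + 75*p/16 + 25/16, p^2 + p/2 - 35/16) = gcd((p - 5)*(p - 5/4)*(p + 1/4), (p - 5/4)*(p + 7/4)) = p - 5/4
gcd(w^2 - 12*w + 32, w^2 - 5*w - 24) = w - 8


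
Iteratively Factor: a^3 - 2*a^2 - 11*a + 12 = (a + 3)*(a^2 - 5*a + 4) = (a - 1)*(a + 3)*(a - 4)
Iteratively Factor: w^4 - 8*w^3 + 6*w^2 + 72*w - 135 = (w + 3)*(w^3 - 11*w^2 + 39*w - 45) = (w - 3)*(w + 3)*(w^2 - 8*w + 15) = (w - 5)*(w - 3)*(w + 3)*(w - 3)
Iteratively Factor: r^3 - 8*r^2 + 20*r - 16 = (r - 2)*(r^2 - 6*r + 8) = (r - 4)*(r - 2)*(r - 2)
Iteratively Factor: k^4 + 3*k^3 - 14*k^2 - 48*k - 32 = (k + 1)*(k^3 + 2*k^2 - 16*k - 32) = (k + 1)*(k + 4)*(k^2 - 2*k - 8) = (k + 1)*(k + 2)*(k + 4)*(k - 4)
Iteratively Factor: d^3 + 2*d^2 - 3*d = (d - 1)*(d^2 + 3*d) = d*(d - 1)*(d + 3)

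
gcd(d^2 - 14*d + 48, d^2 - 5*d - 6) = d - 6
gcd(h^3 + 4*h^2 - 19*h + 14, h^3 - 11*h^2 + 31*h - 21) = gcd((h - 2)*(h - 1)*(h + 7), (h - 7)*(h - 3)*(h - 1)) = h - 1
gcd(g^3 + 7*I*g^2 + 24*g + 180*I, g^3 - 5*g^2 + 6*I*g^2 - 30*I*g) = g + 6*I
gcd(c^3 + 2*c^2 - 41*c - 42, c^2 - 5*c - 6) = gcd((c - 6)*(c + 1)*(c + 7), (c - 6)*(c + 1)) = c^2 - 5*c - 6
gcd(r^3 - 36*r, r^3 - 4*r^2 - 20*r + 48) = r - 6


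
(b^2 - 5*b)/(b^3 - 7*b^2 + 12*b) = (b - 5)/(b^2 - 7*b + 12)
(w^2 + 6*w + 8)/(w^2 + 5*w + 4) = (w + 2)/(w + 1)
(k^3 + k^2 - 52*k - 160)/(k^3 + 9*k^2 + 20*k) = (k - 8)/k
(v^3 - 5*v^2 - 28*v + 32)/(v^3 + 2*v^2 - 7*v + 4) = (v - 8)/(v - 1)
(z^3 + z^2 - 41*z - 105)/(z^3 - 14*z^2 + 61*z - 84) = (z^2 + 8*z + 15)/(z^2 - 7*z + 12)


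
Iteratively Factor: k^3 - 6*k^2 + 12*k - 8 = (k - 2)*(k^2 - 4*k + 4) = (k - 2)^2*(k - 2)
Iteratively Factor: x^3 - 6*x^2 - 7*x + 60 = (x - 5)*(x^2 - x - 12) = (x - 5)*(x - 4)*(x + 3)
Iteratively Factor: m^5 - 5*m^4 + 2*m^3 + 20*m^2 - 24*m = (m + 2)*(m^4 - 7*m^3 + 16*m^2 - 12*m) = (m - 2)*(m + 2)*(m^3 - 5*m^2 + 6*m) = m*(m - 2)*(m + 2)*(m^2 - 5*m + 6) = m*(m - 2)^2*(m + 2)*(m - 3)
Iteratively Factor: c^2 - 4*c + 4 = (c - 2)*(c - 2)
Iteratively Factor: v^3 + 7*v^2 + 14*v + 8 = (v + 1)*(v^2 + 6*v + 8) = (v + 1)*(v + 4)*(v + 2)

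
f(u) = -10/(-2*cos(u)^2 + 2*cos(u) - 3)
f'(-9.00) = 0.55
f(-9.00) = 1.54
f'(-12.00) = 0.99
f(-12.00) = 3.65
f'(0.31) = 0.65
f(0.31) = 3.44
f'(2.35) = -1.18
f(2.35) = 1.85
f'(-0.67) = -1.00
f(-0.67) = 3.76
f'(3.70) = 0.76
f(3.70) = 1.63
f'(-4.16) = -1.65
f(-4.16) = 2.17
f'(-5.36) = 0.52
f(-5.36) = 3.97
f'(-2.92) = 0.28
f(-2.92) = 1.46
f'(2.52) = -0.86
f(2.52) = 1.68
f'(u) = -10*(-4*sin(u)*cos(u) + 2*sin(u))/(-2*cos(u)^2 + 2*cos(u) - 3)^2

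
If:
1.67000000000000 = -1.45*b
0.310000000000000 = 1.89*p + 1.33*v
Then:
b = -1.15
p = 0.164021164021164 - 0.703703703703704*v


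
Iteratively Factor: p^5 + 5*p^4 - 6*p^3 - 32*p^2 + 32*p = (p + 4)*(p^4 + p^3 - 10*p^2 + 8*p) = (p - 2)*(p + 4)*(p^3 + 3*p^2 - 4*p) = (p - 2)*(p - 1)*(p + 4)*(p^2 + 4*p) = (p - 2)*(p - 1)*(p + 4)^2*(p)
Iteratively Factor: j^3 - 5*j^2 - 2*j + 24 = (j + 2)*(j^2 - 7*j + 12) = (j - 4)*(j + 2)*(j - 3)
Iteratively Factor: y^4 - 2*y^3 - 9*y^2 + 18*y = (y - 3)*(y^3 + y^2 - 6*y) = y*(y - 3)*(y^2 + y - 6) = y*(y - 3)*(y + 3)*(y - 2)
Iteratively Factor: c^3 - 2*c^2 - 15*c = (c - 5)*(c^2 + 3*c) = c*(c - 5)*(c + 3)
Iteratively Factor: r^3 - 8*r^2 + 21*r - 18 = (r - 2)*(r^2 - 6*r + 9) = (r - 3)*(r - 2)*(r - 3)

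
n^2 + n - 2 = (n - 1)*(n + 2)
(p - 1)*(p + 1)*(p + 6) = p^3 + 6*p^2 - p - 6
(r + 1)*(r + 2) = r^2 + 3*r + 2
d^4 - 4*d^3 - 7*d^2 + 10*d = d*(d - 5)*(d - 1)*(d + 2)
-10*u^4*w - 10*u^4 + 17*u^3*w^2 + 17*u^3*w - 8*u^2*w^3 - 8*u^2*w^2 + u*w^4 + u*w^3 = (-5*u + w)*(-2*u + w)*(-u + w)*(u*w + u)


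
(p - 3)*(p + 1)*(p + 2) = p^3 - 7*p - 6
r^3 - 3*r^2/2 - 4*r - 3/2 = (r - 3)*(r + 1/2)*(r + 1)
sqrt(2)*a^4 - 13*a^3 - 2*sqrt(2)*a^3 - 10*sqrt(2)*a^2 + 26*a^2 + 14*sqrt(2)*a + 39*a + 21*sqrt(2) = (a - 3)*(a + 1)*(a - 7*sqrt(2))*(sqrt(2)*a + 1)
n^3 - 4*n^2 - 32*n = n*(n - 8)*(n + 4)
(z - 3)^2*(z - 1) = z^3 - 7*z^2 + 15*z - 9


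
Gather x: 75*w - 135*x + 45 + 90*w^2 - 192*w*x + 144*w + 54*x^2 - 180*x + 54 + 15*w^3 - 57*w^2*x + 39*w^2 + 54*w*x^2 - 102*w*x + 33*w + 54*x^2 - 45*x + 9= 15*w^3 + 129*w^2 + 252*w + x^2*(54*w + 108) + x*(-57*w^2 - 294*w - 360) + 108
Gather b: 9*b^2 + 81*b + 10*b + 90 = 9*b^2 + 91*b + 90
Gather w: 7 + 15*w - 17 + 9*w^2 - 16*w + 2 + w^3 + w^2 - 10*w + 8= w^3 + 10*w^2 - 11*w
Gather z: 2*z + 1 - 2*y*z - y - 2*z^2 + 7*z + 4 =-y - 2*z^2 + z*(9 - 2*y) + 5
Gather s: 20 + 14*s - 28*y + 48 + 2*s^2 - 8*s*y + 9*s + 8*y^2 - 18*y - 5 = 2*s^2 + s*(23 - 8*y) + 8*y^2 - 46*y + 63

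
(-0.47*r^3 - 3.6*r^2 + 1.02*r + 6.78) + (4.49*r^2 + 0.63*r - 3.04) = -0.47*r^3 + 0.89*r^2 + 1.65*r + 3.74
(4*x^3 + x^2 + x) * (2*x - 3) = 8*x^4 - 10*x^3 - x^2 - 3*x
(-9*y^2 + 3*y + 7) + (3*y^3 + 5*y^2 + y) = 3*y^3 - 4*y^2 + 4*y + 7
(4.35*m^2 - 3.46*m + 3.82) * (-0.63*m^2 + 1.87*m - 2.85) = -2.7405*m^4 + 10.3143*m^3 - 21.2743*m^2 + 17.0044*m - 10.887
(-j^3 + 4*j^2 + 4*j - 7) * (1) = -j^3 + 4*j^2 + 4*j - 7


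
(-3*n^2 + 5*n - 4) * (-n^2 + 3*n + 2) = 3*n^4 - 14*n^3 + 13*n^2 - 2*n - 8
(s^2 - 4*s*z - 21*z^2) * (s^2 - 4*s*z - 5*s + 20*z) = s^4 - 8*s^3*z - 5*s^3 - 5*s^2*z^2 + 40*s^2*z + 84*s*z^3 + 25*s*z^2 - 420*z^3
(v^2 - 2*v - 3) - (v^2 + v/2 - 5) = 2 - 5*v/2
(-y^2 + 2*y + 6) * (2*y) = -2*y^3 + 4*y^2 + 12*y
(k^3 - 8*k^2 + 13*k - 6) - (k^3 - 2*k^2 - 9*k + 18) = -6*k^2 + 22*k - 24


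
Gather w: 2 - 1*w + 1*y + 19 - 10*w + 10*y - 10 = -11*w + 11*y + 11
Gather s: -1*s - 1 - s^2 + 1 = -s^2 - s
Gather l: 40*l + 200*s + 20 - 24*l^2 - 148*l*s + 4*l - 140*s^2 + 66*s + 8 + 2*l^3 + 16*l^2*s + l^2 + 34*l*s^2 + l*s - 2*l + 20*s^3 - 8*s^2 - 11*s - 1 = 2*l^3 + l^2*(16*s - 23) + l*(34*s^2 - 147*s + 42) + 20*s^3 - 148*s^2 + 255*s + 27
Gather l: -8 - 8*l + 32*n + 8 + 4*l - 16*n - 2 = -4*l + 16*n - 2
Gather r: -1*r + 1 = 1 - r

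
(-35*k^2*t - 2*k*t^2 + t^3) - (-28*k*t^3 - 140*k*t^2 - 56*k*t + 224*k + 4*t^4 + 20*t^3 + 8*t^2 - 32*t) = -35*k^2*t + 28*k*t^3 + 138*k*t^2 + 56*k*t - 224*k - 4*t^4 - 19*t^3 - 8*t^2 + 32*t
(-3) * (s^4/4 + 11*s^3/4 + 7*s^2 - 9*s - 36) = -3*s^4/4 - 33*s^3/4 - 21*s^2 + 27*s + 108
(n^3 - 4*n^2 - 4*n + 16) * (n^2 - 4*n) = n^5 - 8*n^4 + 12*n^3 + 32*n^2 - 64*n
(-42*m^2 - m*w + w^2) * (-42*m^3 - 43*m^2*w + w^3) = 1764*m^5 + 1848*m^4*w + m^3*w^2 - 85*m^2*w^3 - m*w^4 + w^5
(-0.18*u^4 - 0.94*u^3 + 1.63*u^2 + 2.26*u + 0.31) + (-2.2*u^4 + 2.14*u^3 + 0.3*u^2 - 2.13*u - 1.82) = -2.38*u^4 + 1.2*u^3 + 1.93*u^2 + 0.13*u - 1.51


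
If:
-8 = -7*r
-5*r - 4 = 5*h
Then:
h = -68/35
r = 8/7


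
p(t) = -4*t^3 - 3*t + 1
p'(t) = -12*t^2 - 3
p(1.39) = -13.91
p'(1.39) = -26.19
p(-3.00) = 118.00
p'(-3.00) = -111.00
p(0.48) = -0.88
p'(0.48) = -5.76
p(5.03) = -523.14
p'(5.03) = -306.61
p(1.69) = -23.38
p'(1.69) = -37.27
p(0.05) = 0.85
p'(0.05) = -3.03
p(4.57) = -394.49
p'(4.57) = -253.62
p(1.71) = -24.13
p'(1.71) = -38.09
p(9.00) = -2942.00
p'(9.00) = -975.00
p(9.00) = -2942.00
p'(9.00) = -975.00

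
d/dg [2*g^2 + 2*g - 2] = 4*g + 2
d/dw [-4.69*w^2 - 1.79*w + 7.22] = -9.38*w - 1.79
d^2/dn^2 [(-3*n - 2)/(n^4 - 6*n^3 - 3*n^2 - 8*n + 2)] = 2*(4*(3*n + 2)*(-2*n^3 + 9*n^2 + 3*n + 4)^2 + 3*(4*n^3 - 18*n^2 - 6*n - (3*n + 2)*(-2*n^2 + 6*n + 1) - 8)*(-n^4 + 6*n^3 + 3*n^2 + 8*n - 2))/(-n^4 + 6*n^3 + 3*n^2 + 8*n - 2)^3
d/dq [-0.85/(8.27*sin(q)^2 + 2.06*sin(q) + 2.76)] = (14.059*sin(q) + 1.751)*cos(q)/(8.27*sin(q)^2 + 2.06*sin(q) + 2.76)^2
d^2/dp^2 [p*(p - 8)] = 2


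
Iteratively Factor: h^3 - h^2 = (h)*(h^2 - h) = h*(h - 1)*(h)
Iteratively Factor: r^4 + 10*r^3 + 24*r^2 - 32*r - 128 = (r + 4)*(r^3 + 6*r^2 - 32) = (r + 4)^2*(r^2 + 2*r - 8) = (r - 2)*(r + 4)^2*(r + 4)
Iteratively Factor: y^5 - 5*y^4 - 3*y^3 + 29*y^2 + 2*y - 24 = (y + 2)*(y^4 - 7*y^3 + 11*y^2 + 7*y - 12) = (y - 3)*(y + 2)*(y^3 - 4*y^2 - y + 4) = (y - 3)*(y + 1)*(y + 2)*(y^2 - 5*y + 4) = (y - 3)*(y - 1)*(y + 1)*(y + 2)*(y - 4)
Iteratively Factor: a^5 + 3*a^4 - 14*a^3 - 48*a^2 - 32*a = (a + 4)*(a^4 - a^3 - 10*a^2 - 8*a) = (a + 2)*(a + 4)*(a^3 - 3*a^2 - 4*a) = (a - 4)*(a + 2)*(a + 4)*(a^2 + a) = a*(a - 4)*(a + 2)*(a + 4)*(a + 1)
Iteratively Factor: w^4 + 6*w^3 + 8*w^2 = (w + 2)*(w^3 + 4*w^2) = (w + 2)*(w + 4)*(w^2) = w*(w + 2)*(w + 4)*(w)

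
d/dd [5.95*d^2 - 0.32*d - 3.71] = 11.9*d - 0.32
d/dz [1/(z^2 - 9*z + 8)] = (9 - 2*z)/(z^2 - 9*z + 8)^2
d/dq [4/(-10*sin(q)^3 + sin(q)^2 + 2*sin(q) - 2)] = 8*(15*sin(q)^2 - sin(q) - 1)*cos(q)/(10*sin(q)^3 - sin(q)^2 - 2*sin(q) + 2)^2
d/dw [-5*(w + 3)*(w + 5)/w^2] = 10*(4*w + 15)/w^3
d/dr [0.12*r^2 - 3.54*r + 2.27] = 0.24*r - 3.54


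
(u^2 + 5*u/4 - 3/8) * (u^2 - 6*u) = u^4 - 19*u^3/4 - 63*u^2/8 + 9*u/4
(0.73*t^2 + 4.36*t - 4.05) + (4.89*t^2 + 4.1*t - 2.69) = 5.62*t^2 + 8.46*t - 6.74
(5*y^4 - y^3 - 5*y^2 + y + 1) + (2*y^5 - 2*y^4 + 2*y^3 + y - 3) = 2*y^5 + 3*y^4 + y^3 - 5*y^2 + 2*y - 2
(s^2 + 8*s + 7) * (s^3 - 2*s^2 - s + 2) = s^5 + 6*s^4 - 10*s^3 - 20*s^2 + 9*s + 14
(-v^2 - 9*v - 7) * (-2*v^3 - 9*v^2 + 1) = 2*v^5 + 27*v^4 + 95*v^3 + 62*v^2 - 9*v - 7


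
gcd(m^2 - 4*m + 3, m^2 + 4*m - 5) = m - 1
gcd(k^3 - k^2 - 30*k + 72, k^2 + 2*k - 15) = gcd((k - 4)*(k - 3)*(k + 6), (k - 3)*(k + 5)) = k - 3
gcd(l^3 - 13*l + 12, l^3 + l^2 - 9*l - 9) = l - 3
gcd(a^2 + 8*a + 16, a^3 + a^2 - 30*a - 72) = a + 4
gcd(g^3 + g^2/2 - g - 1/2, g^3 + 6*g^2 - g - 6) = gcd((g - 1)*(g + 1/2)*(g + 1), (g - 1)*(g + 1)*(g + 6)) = g^2 - 1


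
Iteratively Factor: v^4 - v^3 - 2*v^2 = (v)*(v^3 - v^2 - 2*v) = v*(v + 1)*(v^2 - 2*v) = v^2*(v + 1)*(v - 2)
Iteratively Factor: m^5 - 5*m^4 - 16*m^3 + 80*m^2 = (m + 4)*(m^4 - 9*m^3 + 20*m^2) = (m - 5)*(m + 4)*(m^3 - 4*m^2) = m*(m - 5)*(m + 4)*(m^2 - 4*m) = m*(m - 5)*(m - 4)*(m + 4)*(m)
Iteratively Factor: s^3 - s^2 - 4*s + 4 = (s - 1)*(s^2 - 4) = (s - 1)*(s + 2)*(s - 2)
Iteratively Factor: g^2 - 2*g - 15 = (g + 3)*(g - 5)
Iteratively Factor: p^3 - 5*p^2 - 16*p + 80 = (p - 5)*(p^2 - 16) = (p - 5)*(p + 4)*(p - 4)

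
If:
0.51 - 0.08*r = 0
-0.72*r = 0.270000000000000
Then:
No Solution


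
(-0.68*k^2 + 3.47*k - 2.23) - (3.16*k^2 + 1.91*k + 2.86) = -3.84*k^2 + 1.56*k - 5.09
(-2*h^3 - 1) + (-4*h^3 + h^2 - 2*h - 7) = -6*h^3 + h^2 - 2*h - 8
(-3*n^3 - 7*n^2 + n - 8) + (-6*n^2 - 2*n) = -3*n^3 - 13*n^2 - n - 8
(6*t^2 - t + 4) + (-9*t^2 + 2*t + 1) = -3*t^2 + t + 5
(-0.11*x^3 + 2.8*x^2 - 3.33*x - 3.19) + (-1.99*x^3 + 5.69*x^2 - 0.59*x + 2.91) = -2.1*x^3 + 8.49*x^2 - 3.92*x - 0.28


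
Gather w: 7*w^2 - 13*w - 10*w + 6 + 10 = 7*w^2 - 23*w + 16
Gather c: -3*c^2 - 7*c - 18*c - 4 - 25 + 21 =-3*c^2 - 25*c - 8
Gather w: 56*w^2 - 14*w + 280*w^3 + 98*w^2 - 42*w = 280*w^3 + 154*w^2 - 56*w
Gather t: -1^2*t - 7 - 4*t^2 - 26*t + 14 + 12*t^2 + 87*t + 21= 8*t^2 + 60*t + 28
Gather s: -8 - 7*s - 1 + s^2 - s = s^2 - 8*s - 9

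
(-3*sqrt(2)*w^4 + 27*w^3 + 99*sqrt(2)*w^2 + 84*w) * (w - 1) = -3*sqrt(2)*w^5 + 3*sqrt(2)*w^4 + 27*w^4 - 27*w^3 + 99*sqrt(2)*w^3 - 99*sqrt(2)*w^2 + 84*w^2 - 84*w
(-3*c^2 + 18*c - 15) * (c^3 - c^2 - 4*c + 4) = -3*c^5 + 21*c^4 - 21*c^3 - 69*c^2 + 132*c - 60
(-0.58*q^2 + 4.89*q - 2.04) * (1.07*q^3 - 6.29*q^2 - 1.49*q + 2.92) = -0.6206*q^5 + 8.8805*q^4 - 32.0767*q^3 + 3.8519*q^2 + 17.3184*q - 5.9568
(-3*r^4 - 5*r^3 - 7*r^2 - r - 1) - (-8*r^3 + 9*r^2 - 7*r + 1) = -3*r^4 + 3*r^3 - 16*r^2 + 6*r - 2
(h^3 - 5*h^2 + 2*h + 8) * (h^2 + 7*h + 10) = h^5 + 2*h^4 - 23*h^3 - 28*h^2 + 76*h + 80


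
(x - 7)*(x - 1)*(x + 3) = x^3 - 5*x^2 - 17*x + 21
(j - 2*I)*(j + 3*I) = j^2 + I*j + 6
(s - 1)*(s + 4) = s^2 + 3*s - 4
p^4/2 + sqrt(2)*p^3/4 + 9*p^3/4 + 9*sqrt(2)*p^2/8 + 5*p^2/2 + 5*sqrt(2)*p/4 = p*(p/2 + 1)*(p + 5/2)*(p + sqrt(2)/2)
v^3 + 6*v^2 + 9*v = v*(v + 3)^2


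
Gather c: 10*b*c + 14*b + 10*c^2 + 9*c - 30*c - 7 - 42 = 14*b + 10*c^2 + c*(10*b - 21) - 49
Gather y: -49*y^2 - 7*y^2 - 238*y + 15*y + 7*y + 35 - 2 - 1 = -56*y^2 - 216*y + 32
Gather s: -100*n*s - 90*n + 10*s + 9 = -90*n + s*(10 - 100*n) + 9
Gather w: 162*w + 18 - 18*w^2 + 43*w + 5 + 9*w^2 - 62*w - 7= -9*w^2 + 143*w + 16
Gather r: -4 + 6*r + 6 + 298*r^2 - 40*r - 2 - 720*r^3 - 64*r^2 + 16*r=-720*r^3 + 234*r^2 - 18*r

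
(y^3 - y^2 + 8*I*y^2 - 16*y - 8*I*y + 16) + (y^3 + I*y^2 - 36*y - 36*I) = 2*y^3 - y^2 + 9*I*y^2 - 52*y - 8*I*y + 16 - 36*I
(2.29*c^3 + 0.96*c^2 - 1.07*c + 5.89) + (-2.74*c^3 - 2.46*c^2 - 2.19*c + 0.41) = -0.45*c^3 - 1.5*c^2 - 3.26*c + 6.3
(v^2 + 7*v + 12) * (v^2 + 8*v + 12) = v^4 + 15*v^3 + 80*v^2 + 180*v + 144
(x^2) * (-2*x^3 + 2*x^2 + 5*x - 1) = -2*x^5 + 2*x^4 + 5*x^3 - x^2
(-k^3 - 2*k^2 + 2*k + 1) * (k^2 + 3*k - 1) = -k^5 - 5*k^4 - 3*k^3 + 9*k^2 + k - 1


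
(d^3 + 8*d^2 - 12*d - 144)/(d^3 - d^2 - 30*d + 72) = (d + 6)/(d - 3)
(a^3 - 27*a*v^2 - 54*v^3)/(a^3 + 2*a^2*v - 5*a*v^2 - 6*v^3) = (-a^2 + 3*a*v + 18*v^2)/(-a^2 + a*v + 2*v^2)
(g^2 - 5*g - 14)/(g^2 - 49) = (g + 2)/(g + 7)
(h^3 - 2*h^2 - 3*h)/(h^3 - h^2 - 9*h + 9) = h*(h + 1)/(h^2 + 2*h - 3)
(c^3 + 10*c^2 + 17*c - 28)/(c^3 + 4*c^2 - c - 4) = (c + 7)/(c + 1)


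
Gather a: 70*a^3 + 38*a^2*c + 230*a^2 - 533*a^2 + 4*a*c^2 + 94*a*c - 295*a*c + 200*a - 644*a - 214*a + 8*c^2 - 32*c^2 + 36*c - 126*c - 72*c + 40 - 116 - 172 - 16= 70*a^3 + a^2*(38*c - 303) + a*(4*c^2 - 201*c - 658) - 24*c^2 - 162*c - 264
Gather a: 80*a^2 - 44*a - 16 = 80*a^2 - 44*a - 16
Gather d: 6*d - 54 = 6*d - 54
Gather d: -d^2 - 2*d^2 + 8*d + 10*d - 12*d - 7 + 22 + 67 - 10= -3*d^2 + 6*d + 72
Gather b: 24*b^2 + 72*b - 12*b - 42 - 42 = 24*b^2 + 60*b - 84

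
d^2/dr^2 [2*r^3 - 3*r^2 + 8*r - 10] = 12*r - 6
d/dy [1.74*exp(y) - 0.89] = 1.74*exp(y)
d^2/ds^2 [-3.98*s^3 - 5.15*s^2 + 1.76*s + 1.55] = -23.88*s - 10.3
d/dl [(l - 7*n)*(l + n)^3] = 4*(l - 5*n)*(l + n)^2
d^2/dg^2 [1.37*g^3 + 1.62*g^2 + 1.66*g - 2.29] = 8.22*g + 3.24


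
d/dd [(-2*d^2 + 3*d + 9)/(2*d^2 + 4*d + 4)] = (-7*d^2 - 26*d - 12)/(2*(d^4 + 4*d^3 + 8*d^2 + 8*d + 4))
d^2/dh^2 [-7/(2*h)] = -7/h^3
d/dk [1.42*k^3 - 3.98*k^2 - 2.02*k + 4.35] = 4.26*k^2 - 7.96*k - 2.02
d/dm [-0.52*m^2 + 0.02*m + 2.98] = 0.02 - 1.04*m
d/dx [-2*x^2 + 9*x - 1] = 9 - 4*x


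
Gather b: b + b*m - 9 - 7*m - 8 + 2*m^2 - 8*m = b*(m + 1) + 2*m^2 - 15*m - 17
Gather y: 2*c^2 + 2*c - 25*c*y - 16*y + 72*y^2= 2*c^2 + 2*c + 72*y^2 + y*(-25*c - 16)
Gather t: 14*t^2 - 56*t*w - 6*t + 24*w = 14*t^2 + t*(-56*w - 6) + 24*w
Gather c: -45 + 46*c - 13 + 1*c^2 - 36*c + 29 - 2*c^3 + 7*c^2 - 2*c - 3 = -2*c^3 + 8*c^2 + 8*c - 32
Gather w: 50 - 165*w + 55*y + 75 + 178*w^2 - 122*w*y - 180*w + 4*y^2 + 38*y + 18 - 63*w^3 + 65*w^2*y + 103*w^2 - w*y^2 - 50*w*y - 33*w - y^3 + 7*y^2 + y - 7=-63*w^3 + w^2*(65*y + 281) + w*(-y^2 - 172*y - 378) - y^3 + 11*y^2 + 94*y + 136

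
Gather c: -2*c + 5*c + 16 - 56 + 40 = 3*c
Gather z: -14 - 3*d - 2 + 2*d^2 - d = 2*d^2 - 4*d - 16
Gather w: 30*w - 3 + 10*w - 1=40*w - 4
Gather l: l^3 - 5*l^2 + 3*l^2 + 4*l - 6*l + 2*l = l^3 - 2*l^2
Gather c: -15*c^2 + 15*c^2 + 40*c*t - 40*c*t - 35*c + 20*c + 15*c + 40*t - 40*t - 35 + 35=0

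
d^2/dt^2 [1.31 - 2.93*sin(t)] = 2.93*sin(t)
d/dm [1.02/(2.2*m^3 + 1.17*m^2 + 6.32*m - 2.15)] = (-6.732*m^2 - 2.3868*m - 6.4464)/(2.2*m^3 + 1.17*m^2 + 6.32*m - 2.15)^2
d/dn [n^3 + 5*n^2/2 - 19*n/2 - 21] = 3*n^2 + 5*n - 19/2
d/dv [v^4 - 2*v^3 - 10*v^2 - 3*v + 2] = 4*v^3 - 6*v^2 - 20*v - 3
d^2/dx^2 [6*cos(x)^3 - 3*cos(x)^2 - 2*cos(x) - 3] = -5*cos(x)/2 + 6*cos(2*x) - 27*cos(3*x)/2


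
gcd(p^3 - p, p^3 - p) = p^3 - p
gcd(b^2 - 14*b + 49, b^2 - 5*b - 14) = b - 7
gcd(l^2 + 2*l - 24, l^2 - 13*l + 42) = 1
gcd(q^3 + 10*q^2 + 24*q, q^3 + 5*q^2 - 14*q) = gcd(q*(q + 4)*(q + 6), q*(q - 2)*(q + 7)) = q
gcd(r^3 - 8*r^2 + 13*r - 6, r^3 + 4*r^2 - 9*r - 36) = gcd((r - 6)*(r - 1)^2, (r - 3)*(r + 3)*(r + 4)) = 1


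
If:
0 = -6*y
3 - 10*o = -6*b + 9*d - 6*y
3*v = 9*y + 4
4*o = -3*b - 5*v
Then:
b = -4*o/3 - 20/9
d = -2*o - 31/27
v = 4/3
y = 0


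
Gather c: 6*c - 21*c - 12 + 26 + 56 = 70 - 15*c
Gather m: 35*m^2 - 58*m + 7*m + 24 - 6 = 35*m^2 - 51*m + 18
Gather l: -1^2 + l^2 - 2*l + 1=l^2 - 2*l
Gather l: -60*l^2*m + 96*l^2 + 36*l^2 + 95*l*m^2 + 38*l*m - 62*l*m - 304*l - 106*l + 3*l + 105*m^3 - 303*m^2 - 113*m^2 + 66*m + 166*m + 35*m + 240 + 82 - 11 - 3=l^2*(132 - 60*m) + l*(95*m^2 - 24*m - 407) + 105*m^3 - 416*m^2 + 267*m + 308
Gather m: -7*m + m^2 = m^2 - 7*m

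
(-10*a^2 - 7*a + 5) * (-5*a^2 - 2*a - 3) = 50*a^4 + 55*a^3 + 19*a^2 + 11*a - 15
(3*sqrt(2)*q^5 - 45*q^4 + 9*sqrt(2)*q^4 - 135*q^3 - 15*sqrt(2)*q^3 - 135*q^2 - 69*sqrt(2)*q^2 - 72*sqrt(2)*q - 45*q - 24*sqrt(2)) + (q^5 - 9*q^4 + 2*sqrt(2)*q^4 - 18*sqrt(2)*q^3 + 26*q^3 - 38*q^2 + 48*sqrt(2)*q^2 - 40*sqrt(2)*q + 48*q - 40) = q^5 + 3*sqrt(2)*q^5 - 54*q^4 + 11*sqrt(2)*q^4 - 109*q^3 - 33*sqrt(2)*q^3 - 173*q^2 - 21*sqrt(2)*q^2 - 112*sqrt(2)*q + 3*q - 40 - 24*sqrt(2)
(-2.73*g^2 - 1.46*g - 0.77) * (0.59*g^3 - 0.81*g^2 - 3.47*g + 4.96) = -1.6107*g^5 + 1.3499*g^4 + 10.2014*g^3 - 7.8509*g^2 - 4.5697*g - 3.8192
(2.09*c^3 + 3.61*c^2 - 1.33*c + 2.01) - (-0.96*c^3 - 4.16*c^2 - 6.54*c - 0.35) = 3.05*c^3 + 7.77*c^2 + 5.21*c + 2.36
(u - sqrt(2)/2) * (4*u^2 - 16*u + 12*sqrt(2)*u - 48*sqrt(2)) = 4*u^3 - 16*u^2 + 10*sqrt(2)*u^2 - 40*sqrt(2)*u - 12*u + 48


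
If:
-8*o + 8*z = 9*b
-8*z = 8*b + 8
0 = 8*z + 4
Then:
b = -1/2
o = 1/16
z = -1/2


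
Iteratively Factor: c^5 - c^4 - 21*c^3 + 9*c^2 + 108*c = (c + 3)*(c^4 - 4*c^3 - 9*c^2 + 36*c) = c*(c + 3)*(c^3 - 4*c^2 - 9*c + 36) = c*(c + 3)^2*(c^2 - 7*c + 12) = c*(c - 3)*(c + 3)^2*(c - 4)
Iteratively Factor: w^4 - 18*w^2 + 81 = (w - 3)*(w^3 + 3*w^2 - 9*w - 27) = (w - 3)*(w + 3)*(w^2 - 9) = (w - 3)*(w + 3)^2*(w - 3)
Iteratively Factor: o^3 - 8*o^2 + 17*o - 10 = (o - 1)*(o^2 - 7*o + 10) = (o - 5)*(o - 1)*(o - 2)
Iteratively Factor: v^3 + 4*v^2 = (v)*(v^2 + 4*v) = v^2*(v + 4)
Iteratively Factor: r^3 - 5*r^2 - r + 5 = (r - 1)*(r^2 - 4*r - 5) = (r - 1)*(r + 1)*(r - 5)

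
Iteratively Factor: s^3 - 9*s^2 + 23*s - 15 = (s - 3)*(s^2 - 6*s + 5) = (s - 5)*(s - 3)*(s - 1)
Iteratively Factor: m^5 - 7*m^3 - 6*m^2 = (m + 1)*(m^4 - m^3 - 6*m^2) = (m - 3)*(m + 1)*(m^3 + 2*m^2) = m*(m - 3)*(m + 1)*(m^2 + 2*m) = m*(m - 3)*(m + 1)*(m + 2)*(m)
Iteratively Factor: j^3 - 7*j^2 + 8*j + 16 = (j - 4)*(j^2 - 3*j - 4) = (j - 4)*(j + 1)*(j - 4)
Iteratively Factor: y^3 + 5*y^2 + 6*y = (y + 3)*(y^2 + 2*y) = (y + 2)*(y + 3)*(y)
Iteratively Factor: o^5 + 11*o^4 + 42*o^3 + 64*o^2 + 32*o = (o)*(o^4 + 11*o^3 + 42*o^2 + 64*o + 32) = o*(o + 1)*(o^3 + 10*o^2 + 32*o + 32) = o*(o + 1)*(o + 4)*(o^2 + 6*o + 8) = o*(o + 1)*(o + 4)^2*(o + 2)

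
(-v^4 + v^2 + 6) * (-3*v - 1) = 3*v^5 + v^4 - 3*v^3 - v^2 - 18*v - 6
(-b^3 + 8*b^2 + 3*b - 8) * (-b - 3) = b^4 - 5*b^3 - 27*b^2 - b + 24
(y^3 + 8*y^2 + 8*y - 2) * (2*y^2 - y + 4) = 2*y^5 + 15*y^4 + 12*y^3 + 20*y^2 + 34*y - 8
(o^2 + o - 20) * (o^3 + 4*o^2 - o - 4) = o^5 + 5*o^4 - 17*o^3 - 85*o^2 + 16*o + 80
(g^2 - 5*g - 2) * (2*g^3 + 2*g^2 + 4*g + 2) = 2*g^5 - 8*g^4 - 10*g^3 - 22*g^2 - 18*g - 4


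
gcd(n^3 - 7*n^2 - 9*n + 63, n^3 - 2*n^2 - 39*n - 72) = n + 3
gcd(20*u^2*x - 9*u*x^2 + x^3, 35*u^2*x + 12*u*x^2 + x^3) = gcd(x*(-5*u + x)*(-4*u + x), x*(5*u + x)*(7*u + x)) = x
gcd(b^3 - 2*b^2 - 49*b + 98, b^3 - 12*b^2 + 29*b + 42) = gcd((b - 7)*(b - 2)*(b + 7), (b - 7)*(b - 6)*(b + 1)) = b - 7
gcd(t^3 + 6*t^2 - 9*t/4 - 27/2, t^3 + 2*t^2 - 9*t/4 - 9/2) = t^2 - 9/4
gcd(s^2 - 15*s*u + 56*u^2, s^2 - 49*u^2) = s - 7*u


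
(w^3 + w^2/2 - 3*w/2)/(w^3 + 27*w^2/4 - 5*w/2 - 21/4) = 2*w*(2*w + 3)/(4*w^2 + 31*w + 21)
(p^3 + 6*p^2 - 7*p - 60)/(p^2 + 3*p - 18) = (p^2 + 9*p + 20)/(p + 6)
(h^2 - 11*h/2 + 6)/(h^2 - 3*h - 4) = (h - 3/2)/(h + 1)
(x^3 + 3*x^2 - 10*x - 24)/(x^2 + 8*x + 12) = (x^2 + x - 12)/(x + 6)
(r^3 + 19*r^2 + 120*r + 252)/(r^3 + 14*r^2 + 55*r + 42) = (r + 6)/(r + 1)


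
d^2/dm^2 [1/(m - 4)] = 2/(m - 4)^3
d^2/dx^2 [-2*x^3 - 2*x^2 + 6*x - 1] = -12*x - 4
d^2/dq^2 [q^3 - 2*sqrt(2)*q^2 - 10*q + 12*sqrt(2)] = 6*q - 4*sqrt(2)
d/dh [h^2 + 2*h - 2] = 2*h + 2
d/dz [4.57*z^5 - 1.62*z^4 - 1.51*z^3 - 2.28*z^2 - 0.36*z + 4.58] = 22.85*z^4 - 6.48*z^3 - 4.53*z^2 - 4.56*z - 0.36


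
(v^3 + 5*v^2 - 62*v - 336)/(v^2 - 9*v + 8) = (v^2 + 13*v + 42)/(v - 1)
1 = 1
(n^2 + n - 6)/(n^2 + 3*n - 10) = (n + 3)/(n + 5)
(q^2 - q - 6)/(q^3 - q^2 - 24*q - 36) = (q - 3)/(q^2 - 3*q - 18)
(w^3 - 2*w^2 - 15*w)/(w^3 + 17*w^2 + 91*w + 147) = w*(w - 5)/(w^2 + 14*w + 49)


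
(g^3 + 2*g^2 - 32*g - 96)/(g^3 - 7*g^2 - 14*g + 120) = (g + 4)/(g - 5)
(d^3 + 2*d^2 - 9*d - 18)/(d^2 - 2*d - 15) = (d^2 - d - 6)/(d - 5)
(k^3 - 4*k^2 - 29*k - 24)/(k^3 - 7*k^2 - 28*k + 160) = (k^2 + 4*k + 3)/(k^2 + k - 20)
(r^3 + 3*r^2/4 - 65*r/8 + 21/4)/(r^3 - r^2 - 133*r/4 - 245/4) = (4*r^2 - 11*r + 6)/(2*(2*r^2 - 9*r - 35))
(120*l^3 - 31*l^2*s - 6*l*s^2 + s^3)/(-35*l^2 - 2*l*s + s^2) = (24*l^2 - 11*l*s + s^2)/(-7*l + s)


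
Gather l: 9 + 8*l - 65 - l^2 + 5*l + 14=-l^2 + 13*l - 42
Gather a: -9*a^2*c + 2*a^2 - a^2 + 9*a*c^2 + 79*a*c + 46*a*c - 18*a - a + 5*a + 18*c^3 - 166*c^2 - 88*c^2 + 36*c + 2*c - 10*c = a^2*(1 - 9*c) + a*(9*c^2 + 125*c - 14) + 18*c^3 - 254*c^2 + 28*c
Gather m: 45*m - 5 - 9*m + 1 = 36*m - 4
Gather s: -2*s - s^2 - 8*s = -s^2 - 10*s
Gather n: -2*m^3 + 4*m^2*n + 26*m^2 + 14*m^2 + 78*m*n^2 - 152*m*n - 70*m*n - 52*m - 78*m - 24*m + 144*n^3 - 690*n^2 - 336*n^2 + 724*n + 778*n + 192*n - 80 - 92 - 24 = -2*m^3 + 40*m^2 - 154*m + 144*n^3 + n^2*(78*m - 1026) + n*(4*m^2 - 222*m + 1694) - 196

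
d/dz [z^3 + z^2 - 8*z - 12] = 3*z^2 + 2*z - 8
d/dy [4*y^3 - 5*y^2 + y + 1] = 12*y^2 - 10*y + 1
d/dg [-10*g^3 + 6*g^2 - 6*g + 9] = -30*g^2 + 12*g - 6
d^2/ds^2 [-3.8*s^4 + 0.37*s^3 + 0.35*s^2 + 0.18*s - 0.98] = -45.6*s^2 + 2.22*s + 0.7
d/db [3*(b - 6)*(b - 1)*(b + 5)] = 9*b^2 - 12*b - 87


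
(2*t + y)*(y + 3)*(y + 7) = 2*t*y^2 + 20*t*y + 42*t + y^3 + 10*y^2 + 21*y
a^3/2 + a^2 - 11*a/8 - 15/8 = (a/2 + 1/2)*(a - 3/2)*(a + 5/2)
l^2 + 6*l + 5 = (l + 1)*(l + 5)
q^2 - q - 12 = (q - 4)*(q + 3)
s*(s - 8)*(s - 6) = s^3 - 14*s^2 + 48*s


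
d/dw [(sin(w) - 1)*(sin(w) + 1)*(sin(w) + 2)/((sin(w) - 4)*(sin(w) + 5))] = (sin(w)^4 + 2*sin(w)^3 - 57*sin(w)^2 - 76*sin(w) + 22)*cos(w)/((sin(w) - 4)^2*(sin(w) + 5)^2)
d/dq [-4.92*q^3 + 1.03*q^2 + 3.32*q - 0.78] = -14.76*q^2 + 2.06*q + 3.32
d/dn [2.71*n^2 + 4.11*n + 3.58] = 5.42*n + 4.11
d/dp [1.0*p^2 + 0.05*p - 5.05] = 2.0*p + 0.05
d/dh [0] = 0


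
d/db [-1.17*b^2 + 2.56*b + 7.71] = 2.56 - 2.34*b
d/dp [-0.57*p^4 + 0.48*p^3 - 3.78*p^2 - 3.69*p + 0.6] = -2.28*p^3 + 1.44*p^2 - 7.56*p - 3.69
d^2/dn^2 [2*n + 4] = 0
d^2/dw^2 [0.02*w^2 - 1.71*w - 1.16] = 0.0400000000000000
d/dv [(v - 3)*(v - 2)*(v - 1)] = 3*v^2 - 12*v + 11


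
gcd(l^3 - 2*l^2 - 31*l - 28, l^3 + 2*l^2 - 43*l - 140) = l^2 - 3*l - 28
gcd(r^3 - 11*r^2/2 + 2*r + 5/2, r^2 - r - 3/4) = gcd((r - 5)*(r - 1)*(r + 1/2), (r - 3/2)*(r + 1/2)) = r + 1/2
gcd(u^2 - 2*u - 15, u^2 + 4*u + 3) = u + 3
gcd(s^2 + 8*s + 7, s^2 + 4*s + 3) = s + 1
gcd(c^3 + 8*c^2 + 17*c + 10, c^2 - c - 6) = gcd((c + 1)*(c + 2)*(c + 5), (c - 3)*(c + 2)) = c + 2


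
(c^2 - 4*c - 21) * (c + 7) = c^3 + 3*c^2 - 49*c - 147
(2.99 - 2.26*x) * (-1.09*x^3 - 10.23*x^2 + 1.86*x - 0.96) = 2.4634*x^4 + 19.8607*x^3 - 34.7913*x^2 + 7.731*x - 2.8704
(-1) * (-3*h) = 3*h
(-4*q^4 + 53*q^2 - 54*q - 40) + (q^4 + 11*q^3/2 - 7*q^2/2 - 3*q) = -3*q^4 + 11*q^3/2 + 99*q^2/2 - 57*q - 40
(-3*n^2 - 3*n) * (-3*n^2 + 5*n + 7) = 9*n^4 - 6*n^3 - 36*n^2 - 21*n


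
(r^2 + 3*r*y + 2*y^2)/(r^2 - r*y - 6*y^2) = (-r - y)/(-r + 3*y)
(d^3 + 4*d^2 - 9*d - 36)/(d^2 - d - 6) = (d^2 + 7*d + 12)/(d + 2)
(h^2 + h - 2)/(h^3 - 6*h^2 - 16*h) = (h - 1)/(h*(h - 8))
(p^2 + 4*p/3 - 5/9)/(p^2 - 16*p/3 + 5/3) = (p + 5/3)/(p - 5)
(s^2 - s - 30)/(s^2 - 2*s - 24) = (s + 5)/(s + 4)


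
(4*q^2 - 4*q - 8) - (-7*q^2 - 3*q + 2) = 11*q^2 - q - 10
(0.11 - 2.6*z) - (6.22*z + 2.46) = -8.82*z - 2.35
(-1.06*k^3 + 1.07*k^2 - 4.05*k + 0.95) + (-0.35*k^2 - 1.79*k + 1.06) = -1.06*k^3 + 0.72*k^2 - 5.84*k + 2.01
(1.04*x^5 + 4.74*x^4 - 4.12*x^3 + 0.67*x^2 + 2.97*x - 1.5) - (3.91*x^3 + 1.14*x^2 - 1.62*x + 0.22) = 1.04*x^5 + 4.74*x^4 - 8.03*x^3 - 0.47*x^2 + 4.59*x - 1.72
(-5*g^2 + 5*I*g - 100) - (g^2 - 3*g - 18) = -6*g^2 + 3*g + 5*I*g - 82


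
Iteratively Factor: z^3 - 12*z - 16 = (z - 4)*(z^2 + 4*z + 4) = (z - 4)*(z + 2)*(z + 2)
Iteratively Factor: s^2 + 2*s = (s + 2)*(s)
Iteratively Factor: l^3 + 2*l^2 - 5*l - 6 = (l - 2)*(l^2 + 4*l + 3) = (l - 2)*(l + 3)*(l + 1)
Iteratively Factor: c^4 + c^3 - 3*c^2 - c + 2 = (c - 1)*(c^3 + 2*c^2 - c - 2) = (c - 1)*(c + 2)*(c^2 - 1) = (c - 1)^2*(c + 2)*(c + 1)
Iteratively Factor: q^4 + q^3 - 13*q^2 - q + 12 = (q + 1)*(q^3 - 13*q + 12) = (q + 1)*(q + 4)*(q^2 - 4*q + 3) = (q - 3)*(q + 1)*(q + 4)*(q - 1)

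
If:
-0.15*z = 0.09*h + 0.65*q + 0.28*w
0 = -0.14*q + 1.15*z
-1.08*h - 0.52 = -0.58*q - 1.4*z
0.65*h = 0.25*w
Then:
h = -0.26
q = 0.32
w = -0.68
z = 0.04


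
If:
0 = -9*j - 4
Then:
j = -4/9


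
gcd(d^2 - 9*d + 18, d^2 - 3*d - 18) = d - 6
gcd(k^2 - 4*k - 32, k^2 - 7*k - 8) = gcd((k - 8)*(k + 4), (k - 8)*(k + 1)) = k - 8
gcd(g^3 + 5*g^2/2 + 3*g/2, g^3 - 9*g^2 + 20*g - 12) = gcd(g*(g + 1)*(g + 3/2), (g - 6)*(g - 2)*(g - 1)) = 1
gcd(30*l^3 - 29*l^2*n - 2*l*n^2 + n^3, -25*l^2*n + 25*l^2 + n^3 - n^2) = 5*l + n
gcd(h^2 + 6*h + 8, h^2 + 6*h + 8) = h^2 + 6*h + 8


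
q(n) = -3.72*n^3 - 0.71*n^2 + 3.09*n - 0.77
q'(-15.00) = -2486.61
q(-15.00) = 12348.13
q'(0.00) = 3.09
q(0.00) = -0.77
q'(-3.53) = -130.96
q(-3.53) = 143.11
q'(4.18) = -197.84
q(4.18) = -271.95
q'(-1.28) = -13.38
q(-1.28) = 1.91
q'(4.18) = -197.84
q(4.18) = -271.95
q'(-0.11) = 3.11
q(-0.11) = -1.11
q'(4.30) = -209.36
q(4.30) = -296.38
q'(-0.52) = 0.81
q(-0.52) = -2.05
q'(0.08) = 2.90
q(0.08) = -0.53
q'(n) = -11.16*n^2 - 1.42*n + 3.09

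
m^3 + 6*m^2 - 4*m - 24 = (m - 2)*(m + 2)*(m + 6)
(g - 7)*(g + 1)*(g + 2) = g^3 - 4*g^2 - 19*g - 14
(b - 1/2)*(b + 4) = b^2 + 7*b/2 - 2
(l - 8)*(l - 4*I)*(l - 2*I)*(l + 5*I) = l^4 - 8*l^3 - I*l^3 + 22*l^2 + 8*I*l^2 - 176*l - 40*I*l + 320*I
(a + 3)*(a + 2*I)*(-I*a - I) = -I*a^3 + 2*a^2 - 4*I*a^2 + 8*a - 3*I*a + 6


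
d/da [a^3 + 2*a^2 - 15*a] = 3*a^2 + 4*a - 15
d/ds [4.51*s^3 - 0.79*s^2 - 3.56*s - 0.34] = 13.53*s^2 - 1.58*s - 3.56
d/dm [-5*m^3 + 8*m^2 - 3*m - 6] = -15*m^2 + 16*m - 3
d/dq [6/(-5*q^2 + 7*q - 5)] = 6*(10*q - 7)/(5*q^2 - 7*q + 5)^2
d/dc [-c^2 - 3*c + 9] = -2*c - 3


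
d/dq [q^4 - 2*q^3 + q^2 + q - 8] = 4*q^3 - 6*q^2 + 2*q + 1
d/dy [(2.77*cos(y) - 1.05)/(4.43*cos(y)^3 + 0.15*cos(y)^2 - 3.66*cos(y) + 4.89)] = (24.5422*cos(y)^3 - 13.539*cos(y)^2 - 0.315*cos(y) - 9.7023)*sin(y)/(19.6249*cos(y)^6 + 1.329*cos(y)^5 - 32.4051*cos(y)^4 + 42.2274*cos(y)^3 + 14.8626*cos(y)^2 - 35.7948*cos(y) + 23.9121)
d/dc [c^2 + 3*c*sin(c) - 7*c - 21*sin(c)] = 3*c*cos(c) + 2*c + 3*sin(c) - 21*cos(c) - 7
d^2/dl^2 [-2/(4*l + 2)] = -8/(2*l + 1)^3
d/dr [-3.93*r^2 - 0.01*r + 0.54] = -7.86*r - 0.01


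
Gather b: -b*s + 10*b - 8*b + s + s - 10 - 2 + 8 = b*(2 - s) + 2*s - 4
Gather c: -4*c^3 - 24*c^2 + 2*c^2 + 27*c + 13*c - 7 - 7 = -4*c^3 - 22*c^2 + 40*c - 14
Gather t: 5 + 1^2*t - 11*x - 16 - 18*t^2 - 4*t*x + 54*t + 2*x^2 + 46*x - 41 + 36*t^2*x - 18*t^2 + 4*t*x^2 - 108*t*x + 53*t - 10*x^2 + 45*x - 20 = t^2*(36*x - 36) + t*(4*x^2 - 112*x + 108) - 8*x^2 + 80*x - 72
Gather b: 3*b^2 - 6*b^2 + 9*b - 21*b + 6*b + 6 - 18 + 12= -3*b^2 - 6*b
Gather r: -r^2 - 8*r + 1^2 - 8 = -r^2 - 8*r - 7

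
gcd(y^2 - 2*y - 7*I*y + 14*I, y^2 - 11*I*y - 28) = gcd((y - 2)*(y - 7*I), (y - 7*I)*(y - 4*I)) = y - 7*I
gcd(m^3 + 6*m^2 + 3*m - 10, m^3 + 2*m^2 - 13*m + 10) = m^2 + 4*m - 5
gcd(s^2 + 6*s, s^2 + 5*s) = s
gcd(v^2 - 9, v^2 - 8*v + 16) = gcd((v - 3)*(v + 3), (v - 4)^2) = 1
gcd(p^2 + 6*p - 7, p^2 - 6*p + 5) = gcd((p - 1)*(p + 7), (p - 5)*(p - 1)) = p - 1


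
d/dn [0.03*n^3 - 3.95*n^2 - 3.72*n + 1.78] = 0.09*n^2 - 7.9*n - 3.72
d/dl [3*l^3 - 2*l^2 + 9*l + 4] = 9*l^2 - 4*l + 9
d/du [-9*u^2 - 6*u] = -18*u - 6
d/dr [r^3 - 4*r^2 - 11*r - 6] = 3*r^2 - 8*r - 11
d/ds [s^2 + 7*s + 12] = 2*s + 7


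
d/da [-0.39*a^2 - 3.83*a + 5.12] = -0.78*a - 3.83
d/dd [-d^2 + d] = 1 - 2*d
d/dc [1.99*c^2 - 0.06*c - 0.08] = 3.98*c - 0.06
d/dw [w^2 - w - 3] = 2*w - 1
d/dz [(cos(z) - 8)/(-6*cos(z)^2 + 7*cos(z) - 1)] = (6*sin(z)^2 + 96*cos(z) - 61)*sin(z)/(6*cos(z)^2 - 7*cos(z) + 1)^2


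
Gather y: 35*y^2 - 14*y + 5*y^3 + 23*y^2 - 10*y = 5*y^3 + 58*y^2 - 24*y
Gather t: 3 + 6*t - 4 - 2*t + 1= 4*t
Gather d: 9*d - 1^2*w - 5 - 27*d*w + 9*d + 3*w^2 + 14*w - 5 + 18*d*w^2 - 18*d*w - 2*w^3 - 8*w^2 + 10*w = d*(18*w^2 - 45*w + 18) - 2*w^3 - 5*w^2 + 23*w - 10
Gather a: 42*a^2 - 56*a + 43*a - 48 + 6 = 42*a^2 - 13*a - 42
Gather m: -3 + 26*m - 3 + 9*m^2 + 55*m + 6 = 9*m^2 + 81*m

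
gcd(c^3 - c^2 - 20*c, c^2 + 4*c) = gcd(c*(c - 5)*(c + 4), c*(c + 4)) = c^2 + 4*c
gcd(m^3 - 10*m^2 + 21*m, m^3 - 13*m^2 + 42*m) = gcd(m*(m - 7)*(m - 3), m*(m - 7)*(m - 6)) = m^2 - 7*m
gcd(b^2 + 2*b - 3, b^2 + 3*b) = b + 3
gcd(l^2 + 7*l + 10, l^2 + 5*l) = l + 5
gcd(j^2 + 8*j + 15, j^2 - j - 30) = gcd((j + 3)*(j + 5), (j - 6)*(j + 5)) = j + 5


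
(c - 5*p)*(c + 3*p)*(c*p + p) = c^3*p - 2*c^2*p^2 + c^2*p - 15*c*p^3 - 2*c*p^2 - 15*p^3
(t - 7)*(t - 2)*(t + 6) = t^3 - 3*t^2 - 40*t + 84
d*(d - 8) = d^2 - 8*d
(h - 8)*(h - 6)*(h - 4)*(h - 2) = h^4 - 20*h^3 + 140*h^2 - 400*h + 384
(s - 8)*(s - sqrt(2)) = s^2 - 8*s - sqrt(2)*s + 8*sqrt(2)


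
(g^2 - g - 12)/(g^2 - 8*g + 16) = (g + 3)/(g - 4)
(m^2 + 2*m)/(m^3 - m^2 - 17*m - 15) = m*(m + 2)/(m^3 - m^2 - 17*m - 15)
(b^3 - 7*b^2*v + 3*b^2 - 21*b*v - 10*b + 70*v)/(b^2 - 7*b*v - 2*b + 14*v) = b + 5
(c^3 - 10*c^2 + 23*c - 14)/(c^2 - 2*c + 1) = (c^2 - 9*c + 14)/(c - 1)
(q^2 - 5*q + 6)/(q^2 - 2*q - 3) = (q - 2)/(q + 1)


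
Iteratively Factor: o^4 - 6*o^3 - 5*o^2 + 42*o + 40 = (o - 5)*(o^3 - o^2 - 10*o - 8) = (o - 5)*(o + 1)*(o^2 - 2*o - 8) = (o - 5)*(o + 1)*(o + 2)*(o - 4)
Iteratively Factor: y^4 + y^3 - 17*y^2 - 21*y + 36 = (y - 4)*(y^3 + 5*y^2 + 3*y - 9) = (y - 4)*(y + 3)*(y^2 + 2*y - 3) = (y - 4)*(y + 3)^2*(y - 1)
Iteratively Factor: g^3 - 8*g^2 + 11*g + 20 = (g - 5)*(g^2 - 3*g - 4) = (g - 5)*(g + 1)*(g - 4)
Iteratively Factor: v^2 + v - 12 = (v - 3)*(v + 4)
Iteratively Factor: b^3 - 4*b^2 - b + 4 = (b - 4)*(b^2 - 1) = (b - 4)*(b + 1)*(b - 1)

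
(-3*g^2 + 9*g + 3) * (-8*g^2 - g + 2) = 24*g^4 - 69*g^3 - 39*g^2 + 15*g + 6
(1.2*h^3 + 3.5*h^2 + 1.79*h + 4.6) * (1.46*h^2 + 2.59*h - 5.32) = 1.752*h^5 + 8.218*h^4 + 5.2944*h^3 - 7.2679*h^2 + 2.3912*h - 24.472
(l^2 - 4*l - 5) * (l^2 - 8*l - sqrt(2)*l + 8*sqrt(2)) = l^4 - 12*l^3 - sqrt(2)*l^3 + 12*sqrt(2)*l^2 + 27*l^2 - 27*sqrt(2)*l + 40*l - 40*sqrt(2)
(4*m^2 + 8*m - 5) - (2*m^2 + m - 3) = 2*m^2 + 7*m - 2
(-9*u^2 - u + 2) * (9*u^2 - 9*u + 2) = -81*u^4 + 72*u^3 + 9*u^2 - 20*u + 4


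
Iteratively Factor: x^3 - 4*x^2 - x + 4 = (x - 1)*(x^2 - 3*x - 4) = (x - 1)*(x + 1)*(x - 4)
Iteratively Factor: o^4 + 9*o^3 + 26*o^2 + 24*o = (o + 4)*(o^3 + 5*o^2 + 6*o) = (o + 2)*(o + 4)*(o^2 + 3*o) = o*(o + 2)*(o + 4)*(o + 3)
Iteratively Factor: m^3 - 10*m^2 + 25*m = (m - 5)*(m^2 - 5*m) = m*(m - 5)*(m - 5)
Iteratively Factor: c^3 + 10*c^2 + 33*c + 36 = (c + 3)*(c^2 + 7*c + 12) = (c + 3)^2*(c + 4)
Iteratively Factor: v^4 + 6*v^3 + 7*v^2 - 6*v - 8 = (v + 4)*(v^3 + 2*v^2 - v - 2) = (v + 2)*(v + 4)*(v^2 - 1) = (v + 1)*(v + 2)*(v + 4)*(v - 1)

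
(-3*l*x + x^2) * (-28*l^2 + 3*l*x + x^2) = 84*l^3*x - 37*l^2*x^2 + x^4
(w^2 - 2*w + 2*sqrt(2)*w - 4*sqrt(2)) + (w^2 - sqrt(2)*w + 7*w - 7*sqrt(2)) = 2*w^2 + sqrt(2)*w + 5*w - 11*sqrt(2)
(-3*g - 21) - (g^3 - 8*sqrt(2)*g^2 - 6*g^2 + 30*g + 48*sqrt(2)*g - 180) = -g^3 + 6*g^2 + 8*sqrt(2)*g^2 - 48*sqrt(2)*g - 33*g + 159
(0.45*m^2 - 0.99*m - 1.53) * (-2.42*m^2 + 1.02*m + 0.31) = -1.089*m^4 + 2.8548*m^3 + 2.8323*m^2 - 1.8675*m - 0.4743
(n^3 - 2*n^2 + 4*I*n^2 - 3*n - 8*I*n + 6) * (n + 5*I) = n^4 - 2*n^3 + 9*I*n^3 - 23*n^2 - 18*I*n^2 + 46*n - 15*I*n + 30*I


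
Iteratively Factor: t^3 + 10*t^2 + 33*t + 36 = (t + 4)*(t^2 + 6*t + 9) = (t + 3)*(t + 4)*(t + 3)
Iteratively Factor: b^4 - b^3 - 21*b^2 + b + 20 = (b - 5)*(b^3 + 4*b^2 - b - 4) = (b - 5)*(b - 1)*(b^2 + 5*b + 4) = (b - 5)*(b - 1)*(b + 1)*(b + 4)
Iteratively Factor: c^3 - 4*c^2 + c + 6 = (c - 2)*(c^2 - 2*c - 3) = (c - 3)*(c - 2)*(c + 1)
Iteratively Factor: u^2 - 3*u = (u)*(u - 3)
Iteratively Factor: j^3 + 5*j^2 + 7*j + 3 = (j + 1)*(j^2 + 4*j + 3) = (j + 1)*(j + 3)*(j + 1)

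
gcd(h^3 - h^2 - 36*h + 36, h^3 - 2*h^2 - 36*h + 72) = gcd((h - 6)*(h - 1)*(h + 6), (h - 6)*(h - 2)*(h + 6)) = h^2 - 36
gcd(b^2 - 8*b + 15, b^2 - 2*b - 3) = b - 3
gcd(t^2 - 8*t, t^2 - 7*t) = t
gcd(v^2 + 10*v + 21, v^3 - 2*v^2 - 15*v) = v + 3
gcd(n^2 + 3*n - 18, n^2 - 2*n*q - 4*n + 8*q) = 1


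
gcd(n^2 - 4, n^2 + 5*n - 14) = n - 2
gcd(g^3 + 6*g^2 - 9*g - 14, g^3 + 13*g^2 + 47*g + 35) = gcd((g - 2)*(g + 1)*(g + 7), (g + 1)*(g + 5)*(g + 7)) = g^2 + 8*g + 7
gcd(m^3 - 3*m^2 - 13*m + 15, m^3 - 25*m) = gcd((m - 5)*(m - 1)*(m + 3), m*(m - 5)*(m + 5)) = m - 5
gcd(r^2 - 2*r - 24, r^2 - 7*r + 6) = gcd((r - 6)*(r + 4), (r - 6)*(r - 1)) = r - 6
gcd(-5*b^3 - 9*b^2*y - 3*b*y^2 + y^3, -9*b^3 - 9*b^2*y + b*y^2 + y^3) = b + y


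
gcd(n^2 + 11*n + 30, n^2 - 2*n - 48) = n + 6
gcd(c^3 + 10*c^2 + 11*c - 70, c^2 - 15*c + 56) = 1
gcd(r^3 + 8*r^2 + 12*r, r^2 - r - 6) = r + 2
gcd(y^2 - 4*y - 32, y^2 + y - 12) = y + 4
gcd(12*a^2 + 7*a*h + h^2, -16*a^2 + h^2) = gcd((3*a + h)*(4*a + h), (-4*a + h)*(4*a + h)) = 4*a + h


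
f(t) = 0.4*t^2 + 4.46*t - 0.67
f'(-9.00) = -2.74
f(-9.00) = -8.41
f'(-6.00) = -0.34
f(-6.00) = -13.03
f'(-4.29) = 1.03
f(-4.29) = -12.44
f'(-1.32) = 3.40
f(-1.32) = -5.86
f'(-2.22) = 2.68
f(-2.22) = -8.60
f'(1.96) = 6.03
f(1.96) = 9.61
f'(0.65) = 4.98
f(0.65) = 2.40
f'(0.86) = 5.15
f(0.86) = 3.46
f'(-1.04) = 3.63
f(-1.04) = -4.88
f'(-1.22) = 3.48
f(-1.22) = -5.52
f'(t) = 0.8*t + 4.46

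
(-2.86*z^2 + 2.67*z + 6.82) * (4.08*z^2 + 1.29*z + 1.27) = -11.6688*z^4 + 7.2042*z^3 + 27.6377*z^2 + 12.1887*z + 8.6614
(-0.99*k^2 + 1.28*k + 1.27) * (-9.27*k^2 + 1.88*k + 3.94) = 9.1773*k^4 - 13.7268*k^3 - 13.2671*k^2 + 7.4308*k + 5.0038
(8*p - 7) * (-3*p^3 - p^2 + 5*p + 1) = -24*p^4 + 13*p^3 + 47*p^2 - 27*p - 7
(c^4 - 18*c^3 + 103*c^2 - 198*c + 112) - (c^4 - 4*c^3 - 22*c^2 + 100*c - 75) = -14*c^3 + 125*c^2 - 298*c + 187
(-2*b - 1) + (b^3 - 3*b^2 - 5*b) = b^3 - 3*b^2 - 7*b - 1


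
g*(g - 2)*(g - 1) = g^3 - 3*g^2 + 2*g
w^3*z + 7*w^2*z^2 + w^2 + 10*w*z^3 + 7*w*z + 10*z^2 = (w + 2*z)*(w + 5*z)*(w*z + 1)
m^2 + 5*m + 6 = (m + 2)*(m + 3)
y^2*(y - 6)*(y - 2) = y^4 - 8*y^3 + 12*y^2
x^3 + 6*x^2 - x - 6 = (x - 1)*(x + 1)*(x + 6)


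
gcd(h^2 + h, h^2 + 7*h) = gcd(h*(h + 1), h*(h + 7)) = h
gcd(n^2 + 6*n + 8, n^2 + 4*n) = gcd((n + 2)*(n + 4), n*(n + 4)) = n + 4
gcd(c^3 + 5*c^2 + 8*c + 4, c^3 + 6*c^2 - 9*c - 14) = c + 1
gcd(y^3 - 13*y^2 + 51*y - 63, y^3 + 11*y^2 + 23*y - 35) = 1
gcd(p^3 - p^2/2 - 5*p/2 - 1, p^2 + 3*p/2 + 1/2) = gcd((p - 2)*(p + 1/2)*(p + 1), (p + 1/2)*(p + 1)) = p^2 + 3*p/2 + 1/2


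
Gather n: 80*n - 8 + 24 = 80*n + 16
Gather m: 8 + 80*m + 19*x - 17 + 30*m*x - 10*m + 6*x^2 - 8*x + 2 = m*(30*x + 70) + 6*x^2 + 11*x - 7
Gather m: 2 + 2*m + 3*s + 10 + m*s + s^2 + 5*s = m*(s + 2) + s^2 + 8*s + 12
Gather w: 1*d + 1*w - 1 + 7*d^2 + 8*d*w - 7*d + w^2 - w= 7*d^2 + 8*d*w - 6*d + w^2 - 1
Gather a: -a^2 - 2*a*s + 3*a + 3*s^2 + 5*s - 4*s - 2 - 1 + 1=-a^2 + a*(3 - 2*s) + 3*s^2 + s - 2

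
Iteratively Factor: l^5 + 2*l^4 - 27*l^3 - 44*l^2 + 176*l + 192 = (l - 3)*(l^4 + 5*l^3 - 12*l^2 - 80*l - 64) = (l - 4)*(l - 3)*(l^3 + 9*l^2 + 24*l + 16) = (l - 4)*(l - 3)*(l + 1)*(l^2 + 8*l + 16) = (l - 4)*(l - 3)*(l + 1)*(l + 4)*(l + 4)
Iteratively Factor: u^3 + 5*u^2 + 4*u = (u + 4)*(u^2 + u) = u*(u + 4)*(u + 1)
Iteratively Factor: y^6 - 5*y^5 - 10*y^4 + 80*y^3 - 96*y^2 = (y - 4)*(y^5 - y^4 - 14*y^3 + 24*y^2) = (y - 4)*(y - 2)*(y^4 + y^3 - 12*y^2) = (y - 4)*(y - 3)*(y - 2)*(y^3 + 4*y^2) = y*(y - 4)*(y - 3)*(y - 2)*(y^2 + 4*y) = y^2*(y - 4)*(y - 3)*(y - 2)*(y + 4)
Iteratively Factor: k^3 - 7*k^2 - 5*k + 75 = (k - 5)*(k^2 - 2*k - 15) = (k - 5)^2*(k + 3)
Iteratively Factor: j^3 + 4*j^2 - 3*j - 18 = (j - 2)*(j^2 + 6*j + 9) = (j - 2)*(j + 3)*(j + 3)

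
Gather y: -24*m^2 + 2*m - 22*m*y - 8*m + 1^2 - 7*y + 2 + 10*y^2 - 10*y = -24*m^2 - 6*m + 10*y^2 + y*(-22*m - 17) + 3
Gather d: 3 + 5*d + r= 5*d + r + 3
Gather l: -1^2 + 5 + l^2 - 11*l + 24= l^2 - 11*l + 28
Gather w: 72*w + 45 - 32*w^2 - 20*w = -32*w^2 + 52*w + 45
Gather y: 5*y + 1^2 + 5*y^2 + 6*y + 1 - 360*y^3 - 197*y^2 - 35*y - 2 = -360*y^3 - 192*y^2 - 24*y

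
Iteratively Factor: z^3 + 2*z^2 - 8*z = (z - 2)*(z^2 + 4*z) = z*(z - 2)*(z + 4)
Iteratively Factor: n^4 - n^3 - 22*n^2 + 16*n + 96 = (n - 3)*(n^3 + 2*n^2 - 16*n - 32) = (n - 3)*(n + 2)*(n^2 - 16) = (n - 4)*(n - 3)*(n + 2)*(n + 4)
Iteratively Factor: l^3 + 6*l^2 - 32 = (l + 4)*(l^2 + 2*l - 8) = (l + 4)^2*(l - 2)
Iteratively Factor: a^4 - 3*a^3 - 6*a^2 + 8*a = (a - 4)*(a^3 + a^2 - 2*a) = a*(a - 4)*(a^2 + a - 2) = a*(a - 4)*(a + 2)*(a - 1)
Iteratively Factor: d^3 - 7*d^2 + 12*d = (d - 4)*(d^2 - 3*d) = d*(d - 4)*(d - 3)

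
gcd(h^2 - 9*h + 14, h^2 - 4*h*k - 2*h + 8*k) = h - 2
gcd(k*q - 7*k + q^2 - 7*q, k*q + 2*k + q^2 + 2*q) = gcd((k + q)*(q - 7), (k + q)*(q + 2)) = k + q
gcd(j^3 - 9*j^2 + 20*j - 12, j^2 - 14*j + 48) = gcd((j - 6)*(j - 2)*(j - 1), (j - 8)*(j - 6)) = j - 6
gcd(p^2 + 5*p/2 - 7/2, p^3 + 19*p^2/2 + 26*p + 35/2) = p + 7/2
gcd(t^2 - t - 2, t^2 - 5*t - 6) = t + 1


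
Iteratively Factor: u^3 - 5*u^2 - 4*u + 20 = (u - 2)*(u^2 - 3*u - 10) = (u - 5)*(u - 2)*(u + 2)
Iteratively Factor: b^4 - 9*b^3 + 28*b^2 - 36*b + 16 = (b - 1)*(b^3 - 8*b^2 + 20*b - 16) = (b - 4)*(b - 1)*(b^2 - 4*b + 4) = (b - 4)*(b - 2)*(b - 1)*(b - 2)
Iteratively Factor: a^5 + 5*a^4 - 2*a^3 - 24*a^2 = (a)*(a^4 + 5*a^3 - 2*a^2 - 24*a) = a*(a + 3)*(a^3 + 2*a^2 - 8*a) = a*(a + 3)*(a + 4)*(a^2 - 2*a) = a*(a - 2)*(a + 3)*(a + 4)*(a)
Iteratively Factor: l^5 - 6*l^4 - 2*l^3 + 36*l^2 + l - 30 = (l + 2)*(l^4 - 8*l^3 + 14*l^2 + 8*l - 15) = (l - 3)*(l + 2)*(l^3 - 5*l^2 - l + 5) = (l - 5)*(l - 3)*(l + 2)*(l^2 - 1) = (l - 5)*(l - 3)*(l + 1)*(l + 2)*(l - 1)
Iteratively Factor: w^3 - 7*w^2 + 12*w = (w)*(w^2 - 7*w + 12) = w*(w - 4)*(w - 3)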